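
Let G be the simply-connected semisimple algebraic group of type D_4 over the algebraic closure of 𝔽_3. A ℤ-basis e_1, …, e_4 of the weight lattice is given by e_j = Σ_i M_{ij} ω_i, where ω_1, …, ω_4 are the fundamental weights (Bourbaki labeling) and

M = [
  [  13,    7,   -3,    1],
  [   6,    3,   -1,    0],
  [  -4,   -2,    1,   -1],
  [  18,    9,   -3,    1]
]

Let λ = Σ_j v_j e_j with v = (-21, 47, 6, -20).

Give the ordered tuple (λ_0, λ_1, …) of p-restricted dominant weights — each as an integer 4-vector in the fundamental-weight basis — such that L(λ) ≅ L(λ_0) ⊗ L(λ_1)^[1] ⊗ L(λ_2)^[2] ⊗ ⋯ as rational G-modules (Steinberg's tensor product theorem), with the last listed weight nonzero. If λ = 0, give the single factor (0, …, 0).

ω-coordinates c = M·v, v = (-21, 47, 6, -20):
  c_1 = (13)·(-21) + 7·47 + (-3)·(6) + (1)·(-20) = 18
  c_2 = (6)·(-21) + 3·47 + (-1)·(6) + (0)·(-20) = 9
  c_3 = (-4)·(-21) + (-2)·(47) + 1·6 + (-1)·(-20) = 16
  c_4 = (18)·(-21) + 9·47 + (-3)·(6) + (1)·(-20) = 7
Expand coordinatewise in base 3:
  c_1 = 18 = 0·3^0 + 0·3^1 + 2·3^2
  c_2 = 9 = 0·3^0 + 0·3^1 + 1·3^2
  c_3 = 16 = 1·3^0 + 2·3^1 + 1·3^2
  c_4 = 7 = 1·3^0 + 2·3^1
Factor λ_0 = (0, 0, 1, 1)
Factor λ_1 = (0, 0, 2, 2)
Factor λ_2 = (2, 1, 1, 0)

((0, 0, 1, 1), (0, 0, 2, 2), (2, 1, 1, 0))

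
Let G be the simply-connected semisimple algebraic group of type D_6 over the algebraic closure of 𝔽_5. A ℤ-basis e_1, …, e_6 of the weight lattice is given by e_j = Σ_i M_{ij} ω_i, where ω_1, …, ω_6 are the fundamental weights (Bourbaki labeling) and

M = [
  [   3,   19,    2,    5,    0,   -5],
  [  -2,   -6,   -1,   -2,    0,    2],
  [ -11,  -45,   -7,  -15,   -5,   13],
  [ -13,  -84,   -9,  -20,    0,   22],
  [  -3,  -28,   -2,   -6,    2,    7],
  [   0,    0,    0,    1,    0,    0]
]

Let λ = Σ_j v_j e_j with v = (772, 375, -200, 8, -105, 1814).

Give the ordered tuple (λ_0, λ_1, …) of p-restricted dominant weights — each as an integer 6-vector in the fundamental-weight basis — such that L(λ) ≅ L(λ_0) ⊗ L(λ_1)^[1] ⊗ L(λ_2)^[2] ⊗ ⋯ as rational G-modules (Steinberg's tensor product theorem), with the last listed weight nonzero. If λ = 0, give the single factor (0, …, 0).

((1, 3, 0, 2, 4, 3), (2, 3, 4, 2, 4, 1))

ω-coordinates c = M·v, v = (772, 375, -200, 8, -105, 1814):
  c_1 = (3)·(772) + (19)·(375) + (2)·(-200) + (5)·(8) + (0)·(-105) + (-5)·(1814) = 11
  c_2 = (-2)·(772) + (-6)·(375) + (-1)·(-200) + (-2)·(8) + (0)·(-105) + (2)·(1814) = 18
  c_3 = (-11)·(772) + (-45)·(375) + (-7)·(-200) + (-15)·(8) + (-5)·(-105) + (13)·(1814) = 20
  c_4 = (-13)·(772) + (-84)·(375) + (-9)·(-200) + (-20)·(8) + (0)·(-105) + (22)·(1814) = 12
  c_5 = (-3)·(772) + (-28)·(375) + (-2)·(-200) + (-6)·(8) + (2)·(-105) + (7)·(1814) = 24
  c_6 = (0)·(772) + (0)·(375) + (0)·(-200) + (1)·(8) + (0)·(-105) + (0)·(1814) = 8
p = 5; digits c_i = Σ_j d_{ij}·5^j, 0 ≤ d_{ij} < 5:
  c_1 = 11 = 1·5^0 + 2·5^1
  c_2 = 18 = 3·5^0 + 3·5^1
  c_3 = 20 = 0·5^0 + 4·5^1
  c_4 = 12 = 2·5^0 + 2·5^1
  c_5 = 24 = 4·5^0 + 4·5^1
  c_6 = 8 = 3·5^0 + 1·5^1
Factor λ_0 = (1, 3, 0, 2, 4, 3)
Factor λ_1 = (2, 3, 4, 2, 4, 1)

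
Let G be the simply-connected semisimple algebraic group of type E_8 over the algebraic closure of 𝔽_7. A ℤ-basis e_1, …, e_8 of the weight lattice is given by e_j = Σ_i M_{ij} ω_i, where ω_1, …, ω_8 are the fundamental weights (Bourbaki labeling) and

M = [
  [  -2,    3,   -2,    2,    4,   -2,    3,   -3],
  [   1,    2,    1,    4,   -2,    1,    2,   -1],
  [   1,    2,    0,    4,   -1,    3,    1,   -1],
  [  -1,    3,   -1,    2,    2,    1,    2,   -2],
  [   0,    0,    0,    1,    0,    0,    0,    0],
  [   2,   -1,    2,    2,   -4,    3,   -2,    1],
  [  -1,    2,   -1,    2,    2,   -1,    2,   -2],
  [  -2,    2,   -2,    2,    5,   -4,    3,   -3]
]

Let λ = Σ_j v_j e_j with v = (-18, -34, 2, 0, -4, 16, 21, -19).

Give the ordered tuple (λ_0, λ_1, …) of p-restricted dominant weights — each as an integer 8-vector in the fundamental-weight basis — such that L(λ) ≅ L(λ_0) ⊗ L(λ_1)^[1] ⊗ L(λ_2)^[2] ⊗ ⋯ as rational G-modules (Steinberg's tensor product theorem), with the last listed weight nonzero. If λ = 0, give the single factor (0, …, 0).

In the fundamental-weight basis, λ has coordinates c = M·v (v = (-18, -34, 2, 0, -4, 16, 21, -19)):
  c_1 = (-2)·(-18) + (3)·(-34) + (-2)·(2) + (2)·(0) + (4)·(-4) + (-2)·(16) + (3)·(21) + (-3)·(-19) = 2
  c_2 = (1)·(-18) + (2)·(-34) + (1)·(2) + (4)·(0) + (-2)·(-4) + (1)·(16) + (2)·(21) + (-1)·(-19) = 1
  c_3 = (1)·(-18) + (2)·(-34) + (0)·(2) + (4)·(0) + (-1)·(-4) + (3)·(16) + (1)·(21) + (-1)·(-19) = 6
  c_4 = (-1)·(-18) + (3)·(-34) + (-1)·(2) + (2)·(0) + (2)·(-4) + (1)·(16) + (2)·(21) + (-2)·(-19) = 2
  c_5 = (0)·(-18) + (0)·(-34) + (0)·(2) + (1)·(0) + (0)·(-4) + (0)·(16) + (0)·(21) + (0)·(-19) = 0
  c_6 = (2)·(-18) + (-1)·(-34) + (2)·(2) + (2)·(0) + (-4)·(-4) + (3)·(16) + (-2)·(21) + (1)·(-19) = 5
  c_7 = (-1)·(-18) + (2)·(-34) + (-1)·(2) + (2)·(0) + (2)·(-4) + (-1)·(16) + (2)·(21) + (-2)·(-19) = 4
  c_8 = (-2)·(-18) + (2)·(-34) + (-2)·(2) + (2)·(0) + (5)·(-4) + (-4)·(16) + (3)·(21) + (-3)·(-19) = 0
Expand coordinatewise in base 7:
  c_1 = 2 = 2·7^0
  c_2 = 1 = 1·7^0
  c_3 = 6 = 6·7^0
  c_4 = 2 = 2·7^0
  c_5 = 0
  c_6 = 5 = 5·7^0
  c_7 = 4 = 4·7^0
  c_8 = 0
λ_0 = (2, 1, 6, 2, 0, 5, 4, 0)

((2, 1, 6, 2, 0, 5, 4, 0),)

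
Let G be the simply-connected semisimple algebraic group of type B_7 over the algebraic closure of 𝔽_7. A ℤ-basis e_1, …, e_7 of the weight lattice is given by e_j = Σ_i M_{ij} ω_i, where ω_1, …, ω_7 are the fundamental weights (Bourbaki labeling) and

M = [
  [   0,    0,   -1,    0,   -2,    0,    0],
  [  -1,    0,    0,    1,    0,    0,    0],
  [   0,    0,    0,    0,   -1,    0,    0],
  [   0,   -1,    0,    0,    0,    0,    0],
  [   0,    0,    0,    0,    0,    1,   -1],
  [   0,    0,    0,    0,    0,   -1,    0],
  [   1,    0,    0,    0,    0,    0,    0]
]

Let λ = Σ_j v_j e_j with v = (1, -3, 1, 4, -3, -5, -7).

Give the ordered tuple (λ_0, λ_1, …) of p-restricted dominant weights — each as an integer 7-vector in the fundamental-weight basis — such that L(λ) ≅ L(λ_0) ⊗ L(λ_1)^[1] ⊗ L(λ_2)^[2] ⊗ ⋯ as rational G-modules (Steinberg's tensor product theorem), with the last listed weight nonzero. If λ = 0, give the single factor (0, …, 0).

((5, 3, 3, 3, 2, 5, 1),)

Compute c_i = Σ_j M_{ij} v_j with v = (1, -3, 1, 4, -3, -5, -7):
  c_1 = 0*1 + 0*-3 + -1*1 + 0*4 + -2*-3 + 0*-5 + 0*-7 = 5
  c_2 = -1*1 + 0*-3 + 0*1 + 1*4 + 0*-3 + 0*-5 + 0*-7 = 3
  c_3 = 0*1 + 0*-3 + 0*1 + 0*4 + -1*-3 + 0*-5 + 0*-7 = 3
  c_4 = 0*1 + -1*-3 + 0*1 + 0*4 + 0*-3 + 0*-5 + 0*-7 = 3
  c_5 = 0*1 + 0*-3 + 0*1 + 0*4 + 0*-3 + 1*-5 + -1*-7 = 2
  c_6 = 0*1 + 0*-3 + 0*1 + 0*4 + 0*-3 + -1*-5 + 0*-7 = 5
  c_7 = 1*1 + 0*-3 + 0*1 + 0*4 + 0*-3 + 0*-5 + 0*-7 = 1
p = 7; digits c_i = Σ_j d_{ij}·7^j, 0 ≤ d_{ij} < 7:
  c_1 = 5 = 5·7^0
  c_2 = 3 = 3·7^0
  c_3 = 3 = 3·7^0
  c_4 = 3 = 3·7^0
  c_5 = 2 = 2·7^0
  c_6 = 5 = 5·7^0
  c_7 = 1 = 1·7^0
λ_0 = (5, 3, 3, 3, 2, 5, 1)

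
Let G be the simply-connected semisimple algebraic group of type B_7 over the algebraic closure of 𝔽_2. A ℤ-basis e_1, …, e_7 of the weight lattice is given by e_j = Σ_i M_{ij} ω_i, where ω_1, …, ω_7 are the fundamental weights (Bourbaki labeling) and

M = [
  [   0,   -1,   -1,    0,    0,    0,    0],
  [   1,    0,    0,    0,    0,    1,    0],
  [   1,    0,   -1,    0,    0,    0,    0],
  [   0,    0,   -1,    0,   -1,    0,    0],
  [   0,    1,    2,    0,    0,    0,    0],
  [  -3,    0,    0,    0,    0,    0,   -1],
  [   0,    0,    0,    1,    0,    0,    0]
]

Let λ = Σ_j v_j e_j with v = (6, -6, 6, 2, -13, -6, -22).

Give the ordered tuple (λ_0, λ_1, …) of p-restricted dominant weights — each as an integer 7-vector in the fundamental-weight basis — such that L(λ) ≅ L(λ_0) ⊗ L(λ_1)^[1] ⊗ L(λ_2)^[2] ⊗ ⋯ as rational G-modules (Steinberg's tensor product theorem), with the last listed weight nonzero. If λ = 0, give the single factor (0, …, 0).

Converting to the ω-basis (c_i = row i of M dotted with v = (6, -6, 6, 2, -13, -6, -22)):
  c_1 = 0·6 + (-1)·(-6) + (-1)·(6) + 0·2 + (0)·(-13) + (0)·(-6) + (0)·(-22) = 0
  c_2 = 1·6 + (0)·(-6) + 0·6 + 0·2 + (0)·(-13) + (1)·(-6) + (0)·(-22) = 0
  c_3 = 1·6 + (0)·(-6) + (-1)·(6) + 0·2 + (0)·(-13) + (0)·(-6) + (0)·(-22) = 0
  c_4 = 0·6 + (0)·(-6) + (-1)·(6) + 0·2 + (-1)·(-13) + (0)·(-6) + (0)·(-22) = 7
  c_5 = 0·6 + (1)·(-6) + 2·6 + 0·2 + (0)·(-13) + (0)·(-6) + (0)·(-22) = 6
  c_6 = (-3)·(6) + (0)·(-6) + 0·6 + 0·2 + (0)·(-13) + (0)·(-6) + (-1)·(-22) = 4
  c_7 = 0·6 + (0)·(-6) + 0·6 + 1·2 + (0)·(-13) + (0)·(-6) + (0)·(-22) = 2
Writing each c_i in base p = 2:
  c_1 = 0
  c_2 = 0
  c_3 = 0
  c_4 = 7 = 1·2^0 + 1·2^1 + 1·2^2
  c_5 = 6 = 0·2^0 + 1·2^1 + 1·2^2
  c_6 = 4 = 0·2^0 + 0·2^1 + 1·2^2
  c_7 = 2 = 0·2^0 + 1·2^1
p-restricted factor λ_0 = (0, 0, 0, 1, 0, 0, 0)
p-restricted factor λ_1 = (0, 0, 0, 1, 1, 0, 1)
p-restricted factor λ_2 = (0, 0, 0, 1, 1, 1, 0)

((0, 0, 0, 1, 0, 0, 0), (0, 0, 0, 1, 1, 0, 1), (0, 0, 0, 1, 1, 1, 0))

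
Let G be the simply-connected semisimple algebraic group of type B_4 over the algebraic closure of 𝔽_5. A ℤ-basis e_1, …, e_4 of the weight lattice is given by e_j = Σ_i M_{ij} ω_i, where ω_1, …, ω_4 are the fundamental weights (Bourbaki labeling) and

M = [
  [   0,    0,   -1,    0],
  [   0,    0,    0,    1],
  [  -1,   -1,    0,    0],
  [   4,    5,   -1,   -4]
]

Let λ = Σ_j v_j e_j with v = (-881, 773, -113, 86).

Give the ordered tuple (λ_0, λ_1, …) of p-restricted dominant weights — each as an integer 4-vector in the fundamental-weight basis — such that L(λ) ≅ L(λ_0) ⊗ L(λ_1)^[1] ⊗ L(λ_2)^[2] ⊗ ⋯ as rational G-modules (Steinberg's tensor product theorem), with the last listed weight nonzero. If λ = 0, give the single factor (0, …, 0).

Compute c_i = Σ_j M_{ij} v_j with v = (-881, 773, -113, 86):
  c_1 = (0)·(-881) + (0)·(773) + (-1)·(-113) + (0)·(86) = 113
  c_2 = (0)·(-881) + (0)·(773) + (0)·(-113) + (1)·(86) = 86
  c_3 = (-1)·(-881) + (-1)·(773) + (0)·(-113) + (0)·(86) = 108
  c_4 = (4)·(-881) + (5)·(773) + (-1)·(-113) + (-4)·(86) = 110
Base-5 expansion of each c_i:
  c_1 = 113 = 3·5^0 + 2·5^1 + 4·5^2
  c_2 = 86 = 1·5^0 + 2·5^1 + 3·5^2
  c_3 = 108 = 3·5^0 + 1·5^1 + 4·5^2
  c_4 = 110 = 0·5^0 + 2·5^1 + 4·5^2
Factor λ_0 = (3, 1, 3, 0)
Factor λ_1 = (2, 2, 1, 2)
Factor λ_2 = (4, 3, 4, 4)

((3, 1, 3, 0), (2, 2, 1, 2), (4, 3, 4, 4))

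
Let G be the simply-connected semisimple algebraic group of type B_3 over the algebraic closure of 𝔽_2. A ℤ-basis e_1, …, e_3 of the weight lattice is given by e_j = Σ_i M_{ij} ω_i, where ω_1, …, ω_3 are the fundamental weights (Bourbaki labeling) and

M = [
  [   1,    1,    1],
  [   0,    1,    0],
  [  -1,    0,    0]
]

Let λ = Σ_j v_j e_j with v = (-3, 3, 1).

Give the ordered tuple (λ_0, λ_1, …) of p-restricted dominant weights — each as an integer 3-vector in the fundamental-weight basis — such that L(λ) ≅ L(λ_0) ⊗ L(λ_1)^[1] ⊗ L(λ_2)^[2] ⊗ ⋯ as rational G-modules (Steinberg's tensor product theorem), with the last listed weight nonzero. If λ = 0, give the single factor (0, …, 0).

Change of basis e → ω: c = M·v where v = (-3, 3, 1):
  c_1 = 1*-3 + 1*3 + 1*1 = 1
  c_2 = 0*-3 + 1*3 + 0*1 = 3
  c_3 = -1*-3 + 0*3 + 0*1 = 3
Base-2 expansion of each c_i:
  c_1 = 1 = 1·2^0
  c_2 = 3 = 1·2^0 + 1·2^1
  c_3 = 3 = 1·2^0 + 1·2^1
λ_0 = (1, 1, 1)
λ_1 = (0, 1, 1)

((1, 1, 1), (0, 1, 1))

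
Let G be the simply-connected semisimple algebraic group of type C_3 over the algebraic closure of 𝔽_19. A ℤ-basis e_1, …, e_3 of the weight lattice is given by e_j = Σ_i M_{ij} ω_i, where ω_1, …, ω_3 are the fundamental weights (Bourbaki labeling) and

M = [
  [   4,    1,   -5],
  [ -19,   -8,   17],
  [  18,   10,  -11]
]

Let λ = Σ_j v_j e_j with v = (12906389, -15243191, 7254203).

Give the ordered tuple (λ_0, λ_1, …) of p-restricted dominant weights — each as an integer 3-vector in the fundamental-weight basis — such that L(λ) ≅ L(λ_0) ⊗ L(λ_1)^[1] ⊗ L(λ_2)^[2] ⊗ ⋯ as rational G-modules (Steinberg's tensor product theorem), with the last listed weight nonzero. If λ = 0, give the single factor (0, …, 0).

((10, 7, 10), (8, 5, 11), (4, 12, 12), (16, 6, 12))

Compute c_i = Σ_j M_{ij} v_j with v = (12906389, -15243191, 7254203):
  c_1 = 4·12906389 + (1)·(-15243191) + (-5)·(7254203) = 111350
  c_2 = (-19)·(12906389) + (-8)·(-15243191) + 17·7254203 = 45588
  c_3 = 18·12906389 + (10)·(-15243191) + (-11)·(7254203) = 86859
Base-19 expansion of each c_i:
  c_1 = 111350 = 10·19^0 + 8·19^1 + 4·19^2 + 16·19^3
  c_2 = 45588 = 7·19^0 + 5·19^1 + 12·19^2 + 6·19^3
  c_3 = 86859 = 10·19^0 + 11·19^1 + 12·19^2 + 12·19^3
p-restricted factor λ_0 = (10, 7, 10)
p-restricted factor λ_1 = (8, 5, 11)
p-restricted factor λ_2 = (4, 12, 12)
p-restricted factor λ_3 = (16, 6, 12)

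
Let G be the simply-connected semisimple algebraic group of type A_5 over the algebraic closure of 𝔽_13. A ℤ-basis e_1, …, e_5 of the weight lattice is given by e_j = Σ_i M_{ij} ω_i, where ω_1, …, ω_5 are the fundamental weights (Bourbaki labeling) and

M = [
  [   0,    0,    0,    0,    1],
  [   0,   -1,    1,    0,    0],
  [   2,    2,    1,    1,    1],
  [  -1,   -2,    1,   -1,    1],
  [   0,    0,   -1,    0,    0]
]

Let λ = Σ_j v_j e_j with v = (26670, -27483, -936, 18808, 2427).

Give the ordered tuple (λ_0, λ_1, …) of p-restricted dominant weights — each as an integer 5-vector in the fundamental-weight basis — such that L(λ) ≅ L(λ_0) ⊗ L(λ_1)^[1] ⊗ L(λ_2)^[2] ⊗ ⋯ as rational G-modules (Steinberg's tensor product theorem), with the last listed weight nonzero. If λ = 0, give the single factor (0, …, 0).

((9, 1, 5, 7, 0), (4, 1, 6, 12, 7), (1, 1, 6, 12, 5), (1, 12, 8, 4, 0))

Change of basis e → ω: c = M·v where v = (26670, -27483, -936, 18808, 2427):
  c_1 = (0)·(26670) + (0)·(-27483) + (0)·(-936) + (0)·(18808) + (1)·(2427) = 2427
  c_2 = (0)·(26670) + (-1)·(-27483) + (1)·(-936) + (0)·(18808) + (0)·(2427) = 26547
  c_3 = (2)·(26670) + (2)·(-27483) + (1)·(-936) + (1)·(18808) + (1)·(2427) = 18673
  c_4 = (-1)·(26670) + (-2)·(-27483) + (1)·(-936) + (-1)·(18808) + (1)·(2427) = 10979
  c_5 = (0)·(26670) + (0)·(-27483) + (-1)·(-936) + (0)·(18808) + (0)·(2427) = 936
p = 13; digits c_i = Σ_j d_{ij}·13^j, 0 ≤ d_{ij} < 13:
  c_1 = 2427 = 9·13^0 + 4·13^1 + 1·13^2 + 1·13^3
  c_2 = 26547 = 1·13^0 + 1·13^1 + 1·13^2 + 12·13^3
  c_3 = 18673 = 5·13^0 + 6·13^1 + 6·13^2 + 8·13^3
  c_4 = 10979 = 7·13^0 + 12·13^1 + 12·13^2 + 4·13^3
  c_5 = 936 = 0·13^0 + 7·13^1 + 5·13^2
λ_0 = (9, 1, 5, 7, 0)
λ_1 = (4, 1, 6, 12, 7)
λ_2 = (1, 1, 6, 12, 5)
λ_3 = (1, 12, 8, 4, 0)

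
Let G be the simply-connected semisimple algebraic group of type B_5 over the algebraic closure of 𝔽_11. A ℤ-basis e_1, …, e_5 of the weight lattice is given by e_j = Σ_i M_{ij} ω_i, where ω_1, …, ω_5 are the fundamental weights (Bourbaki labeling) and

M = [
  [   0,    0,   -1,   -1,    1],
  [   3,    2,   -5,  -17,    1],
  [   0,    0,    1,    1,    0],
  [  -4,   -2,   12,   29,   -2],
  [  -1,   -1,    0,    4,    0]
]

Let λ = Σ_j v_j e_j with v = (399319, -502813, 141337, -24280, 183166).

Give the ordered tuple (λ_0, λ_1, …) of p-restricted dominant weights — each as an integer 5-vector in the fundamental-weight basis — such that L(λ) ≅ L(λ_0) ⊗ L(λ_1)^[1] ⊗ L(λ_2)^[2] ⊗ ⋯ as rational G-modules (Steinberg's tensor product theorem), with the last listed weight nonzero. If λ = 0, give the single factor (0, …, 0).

((10, 7, 6, 7, 5), (3, 1, 4, 5, 7), (7, 3, 10, 5, 8), (5, 6, 10, 3, 4), (4, 5, 7, 2, 0))

Change of basis e → ω: c = M·v where v = (399319, -502813, 141337, -24280, 183166):
  c_1 = 0·399319 + (0)·(-502813) + (-1)·(141337) + (-1)·(-24280) + 1·183166 = 66109
  c_2 = 3·399319 + (2)·(-502813) + (-5)·(141337) + (-17)·(-24280) + 1·183166 = 81572
  c_3 = 0·399319 + (0)·(-502813) + 1·141337 + (1)·(-24280) + 0·183166 = 117057
  c_4 = (-4)·(399319) + (-2)·(-502813) + 12·141337 + (29)·(-24280) + (-2)·(183166) = 33942
  c_5 = (-1)·(399319) + (-1)·(-502813) + 0·141337 + (4)·(-24280) + 0·183166 = 6374
p = 11; digits c_i = Σ_j d_{ij}·11^j, 0 ≤ d_{ij} < 11:
  c_1 = 66109 = 10·11^0 + 3·11^1 + 7·11^2 + 5·11^3 + 4·11^4
  c_2 = 81572 = 7·11^0 + 1·11^1 + 3·11^2 + 6·11^3 + 5·11^4
  c_3 = 117057 = 6·11^0 + 4·11^1 + 10·11^2 + 10·11^3 + 7·11^4
  c_4 = 33942 = 7·11^0 + 5·11^1 + 5·11^2 + 3·11^3 + 2·11^4
  c_5 = 6374 = 5·11^0 + 7·11^1 + 8·11^2 + 4·11^3
λ_0 = (10, 7, 6, 7, 5)
λ_1 = (3, 1, 4, 5, 7)
λ_2 = (7, 3, 10, 5, 8)
λ_3 = (5, 6, 10, 3, 4)
λ_4 = (4, 5, 7, 2, 0)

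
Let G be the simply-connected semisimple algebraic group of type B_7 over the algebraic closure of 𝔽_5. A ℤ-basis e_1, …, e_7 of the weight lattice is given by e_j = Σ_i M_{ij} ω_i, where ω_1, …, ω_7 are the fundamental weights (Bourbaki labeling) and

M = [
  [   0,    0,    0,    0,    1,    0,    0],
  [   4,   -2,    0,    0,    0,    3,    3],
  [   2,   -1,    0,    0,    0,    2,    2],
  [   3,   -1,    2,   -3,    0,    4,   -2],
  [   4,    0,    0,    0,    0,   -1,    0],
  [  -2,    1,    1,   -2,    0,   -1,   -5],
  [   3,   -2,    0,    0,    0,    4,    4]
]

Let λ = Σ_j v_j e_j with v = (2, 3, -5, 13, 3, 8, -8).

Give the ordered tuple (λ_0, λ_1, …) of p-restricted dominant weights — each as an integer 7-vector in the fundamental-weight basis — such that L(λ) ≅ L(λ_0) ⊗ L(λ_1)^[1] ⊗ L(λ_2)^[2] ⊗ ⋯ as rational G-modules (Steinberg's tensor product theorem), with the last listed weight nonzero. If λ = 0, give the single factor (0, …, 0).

((3, 2, 1, 2, 0, 0, 0),)

Converting to the ω-basis (c_i = row i of M dotted with v = (2, 3, -5, 13, 3, 8, -8)):
  c_1 = (0)·(2) + (0)·(3) + (0)·(-5) + (0)·(13) + (1)·(3) + (0)·(8) + (0)·(-8) = 3
  c_2 = (4)·(2) + (-2)·(3) + (0)·(-5) + (0)·(13) + (0)·(3) + (3)·(8) + (3)·(-8) = 2
  c_3 = (2)·(2) + (-1)·(3) + (0)·(-5) + (0)·(13) + (0)·(3) + (2)·(8) + (2)·(-8) = 1
  c_4 = (3)·(2) + (-1)·(3) + (2)·(-5) + (-3)·(13) + (0)·(3) + (4)·(8) + (-2)·(-8) = 2
  c_5 = (4)·(2) + (0)·(3) + (0)·(-5) + (0)·(13) + (0)·(3) + (-1)·(8) + (0)·(-8) = 0
  c_6 = (-2)·(2) + (1)·(3) + (1)·(-5) + (-2)·(13) + (0)·(3) + (-1)·(8) + (-5)·(-8) = 0
  c_7 = (3)·(2) + (-2)·(3) + (0)·(-5) + (0)·(13) + (0)·(3) + (4)·(8) + (4)·(-8) = 0
p = 5; digits c_i = Σ_j d_{ij}·5^j, 0 ≤ d_{ij} < 5:
  c_1 = 3 = 3·5^0
  c_2 = 2 = 2·5^0
  c_3 = 1 = 1·5^0
  c_4 = 2 = 2·5^0
  c_5 = 0
  c_6 = 0
  c_7 = 0
p-restricted factor λ_0 = (3, 2, 1, 2, 0, 0, 0)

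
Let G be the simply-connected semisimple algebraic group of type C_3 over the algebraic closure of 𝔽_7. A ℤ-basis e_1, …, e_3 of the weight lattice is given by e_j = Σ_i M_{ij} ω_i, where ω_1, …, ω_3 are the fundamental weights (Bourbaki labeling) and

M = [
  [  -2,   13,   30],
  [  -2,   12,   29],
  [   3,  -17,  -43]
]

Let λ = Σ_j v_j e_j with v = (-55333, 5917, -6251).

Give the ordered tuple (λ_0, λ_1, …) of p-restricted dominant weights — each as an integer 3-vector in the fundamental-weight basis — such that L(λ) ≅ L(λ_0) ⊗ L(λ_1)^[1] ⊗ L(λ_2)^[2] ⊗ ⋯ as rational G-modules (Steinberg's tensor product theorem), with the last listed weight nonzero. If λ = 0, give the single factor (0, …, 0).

ω-coordinates c = M·v, v = (-55333, 5917, -6251):
  c_1 = -2*-55333 + 13*5917 + 30*-6251 = 57
  c_2 = -2*-55333 + 12*5917 + 29*-6251 = 391
  c_3 = 3*-55333 + -17*5917 + -43*-6251 = 2205
Expand coordinatewise in base 7:
  c_1 = 57 = 1·7^0 + 1·7^1 + 1·7^2
  c_2 = 391 = 6·7^0 + 6·7^1 + 0·7^2 + 1·7^3
  c_3 = 2205 = 0·7^0 + 0·7^1 + 3·7^2 + 6·7^3
Factor λ_0 = (1, 6, 0)
Factor λ_1 = (1, 6, 0)
Factor λ_2 = (1, 0, 3)
Factor λ_3 = (0, 1, 6)

((1, 6, 0), (1, 6, 0), (1, 0, 3), (0, 1, 6))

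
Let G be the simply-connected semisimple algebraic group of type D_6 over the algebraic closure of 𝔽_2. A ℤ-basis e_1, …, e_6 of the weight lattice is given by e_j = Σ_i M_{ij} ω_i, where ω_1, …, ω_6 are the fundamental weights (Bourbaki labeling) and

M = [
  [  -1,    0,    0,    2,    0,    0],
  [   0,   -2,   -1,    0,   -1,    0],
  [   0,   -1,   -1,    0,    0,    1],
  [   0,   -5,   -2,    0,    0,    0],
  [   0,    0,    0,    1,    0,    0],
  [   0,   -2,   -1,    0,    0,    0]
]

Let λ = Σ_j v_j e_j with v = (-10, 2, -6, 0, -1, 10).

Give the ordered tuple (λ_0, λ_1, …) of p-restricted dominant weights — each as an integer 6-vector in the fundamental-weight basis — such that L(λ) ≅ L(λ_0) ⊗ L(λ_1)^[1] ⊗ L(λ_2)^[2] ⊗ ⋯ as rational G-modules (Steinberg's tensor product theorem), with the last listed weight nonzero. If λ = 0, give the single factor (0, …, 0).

ω-coordinates c = M·v, v = (-10, 2, -6, 0, -1, 10):
  c_1 = (-1)·(-10) + 0·2 + (0)·(-6) + 2·0 + (0)·(-1) + 0·10 = 10
  c_2 = (0)·(-10) + (-2)·(2) + (-1)·(-6) + 0·0 + (-1)·(-1) + 0·10 = 3
  c_3 = (0)·(-10) + (-1)·(2) + (-1)·(-6) + 0·0 + (0)·(-1) + 1·10 = 14
  c_4 = (0)·(-10) + (-5)·(2) + (-2)·(-6) + 0·0 + (0)·(-1) + 0·10 = 2
  c_5 = (0)·(-10) + 0·2 + (0)·(-6) + 1·0 + (0)·(-1) + 0·10 = 0
  c_6 = (0)·(-10) + (-2)·(2) + (-1)·(-6) + 0·0 + (0)·(-1) + 0·10 = 2
Base-2 expansion of each c_i:
  c_1 = 10 = 0·2^0 + 1·2^1 + 0·2^2 + 1·2^3
  c_2 = 3 = 1·2^0 + 1·2^1
  c_3 = 14 = 0·2^0 + 1·2^1 + 1·2^2 + 1·2^3
  c_4 = 2 = 0·2^0 + 1·2^1
  c_5 = 0
  c_6 = 2 = 0·2^0 + 1·2^1
λ_0 = (0, 1, 0, 0, 0, 0)
λ_1 = (1, 1, 1, 1, 0, 1)
λ_2 = (0, 0, 1, 0, 0, 0)
λ_3 = (1, 0, 1, 0, 0, 0)

((0, 1, 0, 0, 0, 0), (1, 1, 1, 1, 0, 1), (0, 0, 1, 0, 0, 0), (1, 0, 1, 0, 0, 0))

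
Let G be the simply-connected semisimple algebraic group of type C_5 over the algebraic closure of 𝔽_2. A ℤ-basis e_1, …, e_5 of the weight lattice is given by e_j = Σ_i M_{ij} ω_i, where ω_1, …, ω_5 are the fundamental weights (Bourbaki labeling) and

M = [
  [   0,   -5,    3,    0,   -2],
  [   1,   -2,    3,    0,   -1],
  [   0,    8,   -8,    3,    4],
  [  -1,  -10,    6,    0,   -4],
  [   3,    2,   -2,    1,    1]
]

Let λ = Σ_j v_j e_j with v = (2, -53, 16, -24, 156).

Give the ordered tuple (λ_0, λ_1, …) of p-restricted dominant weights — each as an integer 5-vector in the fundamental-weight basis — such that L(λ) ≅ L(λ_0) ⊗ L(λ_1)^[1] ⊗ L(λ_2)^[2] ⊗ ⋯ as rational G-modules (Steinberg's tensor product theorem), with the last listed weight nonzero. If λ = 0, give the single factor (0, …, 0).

Converting to the ω-basis (c_i = row i of M dotted with v = (2, -53, 16, -24, 156)):
  c_1 = 0*2 + -5*-53 + 3*16 + 0*-24 + -2*156 = 1
  c_2 = 1*2 + -2*-53 + 3*16 + 0*-24 + -1*156 = 0
  c_3 = 0*2 + 8*-53 + -8*16 + 3*-24 + 4*156 = 0
  c_4 = -1*2 + -10*-53 + 6*16 + 0*-24 + -4*156 = 0
  c_5 = 3*2 + 2*-53 + -2*16 + 1*-24 + 1*156 = 0
Expand coordinatewise in base 2:
  c_1 = 1 = 1·2^0
  c_2 = 0
  c_3 = 0
  c_4 = 0
  c_5 = 0
λ_0 = (1, 0, 0, 0, 0)

((1, 0, 0, 0, 0),)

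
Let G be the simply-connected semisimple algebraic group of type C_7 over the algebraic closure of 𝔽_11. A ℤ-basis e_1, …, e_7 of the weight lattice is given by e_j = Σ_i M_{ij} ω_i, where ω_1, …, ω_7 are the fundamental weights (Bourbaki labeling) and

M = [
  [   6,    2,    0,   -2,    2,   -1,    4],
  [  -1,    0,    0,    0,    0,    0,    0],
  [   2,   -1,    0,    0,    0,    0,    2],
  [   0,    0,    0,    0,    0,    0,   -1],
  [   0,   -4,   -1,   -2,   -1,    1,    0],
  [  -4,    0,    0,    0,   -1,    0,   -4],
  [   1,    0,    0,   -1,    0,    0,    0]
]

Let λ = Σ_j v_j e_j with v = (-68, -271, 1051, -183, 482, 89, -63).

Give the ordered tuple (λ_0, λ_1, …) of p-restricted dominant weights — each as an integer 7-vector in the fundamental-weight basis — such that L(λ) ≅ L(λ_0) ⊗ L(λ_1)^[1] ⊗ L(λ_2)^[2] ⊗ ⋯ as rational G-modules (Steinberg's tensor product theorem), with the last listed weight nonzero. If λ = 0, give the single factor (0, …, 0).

((6, 2, 9, 8, 6, 9, 5), (3, 6, 0, 5, 0, 3, 10))

Compute c_i = Σ_j M_{ij} v_j with v = (-68, -271, 1051, -183, 482, 89, -63):
  c_1 = (6)·(-68) + (2)·(-271) + 0·1051 + (-2)·(-183) + 2·482 + (-1)·(89) + (4)·(-63) = 39
  c_2 = (-1)·(-68) + (0)·(-271) + 0·1051 + (0)·(-183) + 0·482 + 0·89 + (0)·(-63) = 68
  c_3 = (2)·(-68) + (-1)·(-271) + 0·1051 + (0)·(-183) + 0·482 + 0·89 + (2)·(-63) = 9
  c_4 = (0)·(-68) + (0)·(-271) + 0·1051 + (0)·(-183) + 0·482 + 0·89 + (-1)·(-63) = 63
  c_5 = (0)·(-68) + (-4)·(-271) + (-1)·(1051) + (-2)·(-183) + (-1)·(482) + 1·89 + (0)·(-63) = 6
  c_6 = (-4)·(-68) + (0)·(-271) + 0·1051 + (0)·(-183) + (-1)·(482) + 0·89 + (-4)·(-63) = 42
  c_7 = (1)·(-68) + (0)·(-271) + 0·1051 + (-1)·(-183) + 0·482 + 0·89 + (0)·(-63) = 115
p = 11; digits c_i = Σ_j d_{ij}·11^j, 0 ≤ d_{ij} < 11:
  c_1 = 39 = 6·11^0 + 3·11^1
  c_2 = 68 = 2·11^0 + 6·11^1
  c_3 = 9 = 9·11^0
  c_4 = 63 = 8·11^0 + 5·11^1
  c_5 = 6 = 6·11^0
  c_6 = 42 = 9·11^0 + 3·11^1
  c_7 = 115 = 5·11^0 + 10·11^1
p-restricted factor λ_0 = (6, 2, 9, 8, 6, 9, 5)
p-restricted factor λ_1 = (3, 6, 0, 5, 0, 3, 10)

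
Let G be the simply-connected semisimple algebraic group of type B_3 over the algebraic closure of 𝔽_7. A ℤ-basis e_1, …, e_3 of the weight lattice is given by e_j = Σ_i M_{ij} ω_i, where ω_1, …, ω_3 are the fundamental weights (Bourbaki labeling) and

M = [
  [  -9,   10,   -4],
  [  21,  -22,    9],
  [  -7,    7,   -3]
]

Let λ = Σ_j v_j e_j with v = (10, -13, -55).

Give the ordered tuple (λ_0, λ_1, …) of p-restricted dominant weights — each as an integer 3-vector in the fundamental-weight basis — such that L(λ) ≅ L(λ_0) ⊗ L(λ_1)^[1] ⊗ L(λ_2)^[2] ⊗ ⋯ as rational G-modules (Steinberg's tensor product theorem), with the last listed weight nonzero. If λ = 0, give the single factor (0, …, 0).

((0, 1, 4),)

Compute c_i = Σ_j M_{ij} v_j with v = (10, -13, -55):
  c_1 = -9*10 + 10*-13 + -4*-55 = 0
  c_2 = 21*10 + -22*-13 + 9*-55 = 1
  c_3 = -7*10 + 7*-13 + -3*-55 = 4
p = 7; digits c_i = Σ_j d_{ij}·7^j, 0 ≤ d_{ij} < 7:
  c_1 = 0
  c_2 = 1 = 1·7^0
  c_3 = 4 = 4·7^0
Factor λ_0 = (0, 1, 4)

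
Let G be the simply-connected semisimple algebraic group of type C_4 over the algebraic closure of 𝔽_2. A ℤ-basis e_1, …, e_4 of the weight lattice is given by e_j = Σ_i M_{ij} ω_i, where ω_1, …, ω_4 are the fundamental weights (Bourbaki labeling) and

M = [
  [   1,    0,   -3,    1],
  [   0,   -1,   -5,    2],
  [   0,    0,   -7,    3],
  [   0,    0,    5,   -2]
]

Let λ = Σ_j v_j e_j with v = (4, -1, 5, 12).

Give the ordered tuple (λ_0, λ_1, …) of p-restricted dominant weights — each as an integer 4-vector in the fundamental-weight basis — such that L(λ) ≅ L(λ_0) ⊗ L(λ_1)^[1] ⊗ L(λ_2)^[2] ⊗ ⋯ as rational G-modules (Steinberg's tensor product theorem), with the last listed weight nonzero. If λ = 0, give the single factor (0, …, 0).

Change of basis e → ω: c = M·v where v = (4, -1, 5, 12):
  c_1 = (1)·(4) + (0)·(-1) + (-3)·(5) + (1)·(12) = 1
  c_2 = (0)·(4) + (-1)·(-1) + (-5)·(5) + (2)·(12) = 0
  c_3 = (0)·(4) + (0)·(-1) + (-7)·(5) + (3)·(12) = 1
  c_4 = (0)·(4) + (0)·(-1) + (5)·(5) + (-2)·(12) = 1
Base-2 expansion of each c_i:
  c_1 = 1 = 1·2^0
  c_2 = 0
  c_3 = 1 = 1·2^0
  c_4 = 1 = 1·2^0
p-restricted factor λ_0 = (1, 0, 1, 1)

((1, 0, 1, 1),)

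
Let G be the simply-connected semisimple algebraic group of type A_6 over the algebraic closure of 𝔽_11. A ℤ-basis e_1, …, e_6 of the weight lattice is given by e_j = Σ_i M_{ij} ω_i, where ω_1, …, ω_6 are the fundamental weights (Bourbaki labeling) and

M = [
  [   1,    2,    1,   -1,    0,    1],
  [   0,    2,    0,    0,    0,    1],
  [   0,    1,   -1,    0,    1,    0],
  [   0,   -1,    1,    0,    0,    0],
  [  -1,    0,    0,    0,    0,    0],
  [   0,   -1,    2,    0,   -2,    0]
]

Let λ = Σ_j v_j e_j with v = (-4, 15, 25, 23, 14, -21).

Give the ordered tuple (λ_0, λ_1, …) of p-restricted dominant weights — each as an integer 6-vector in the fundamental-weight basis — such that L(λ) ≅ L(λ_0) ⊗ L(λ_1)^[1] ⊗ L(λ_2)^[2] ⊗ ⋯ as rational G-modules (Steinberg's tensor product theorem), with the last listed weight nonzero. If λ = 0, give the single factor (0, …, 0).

Compute c_i = Σ_j M_{ij} v_j with v = (-4, 15, 25, 23, 14, -21):
  c_1 = 1*-4 + 2*15 + 1*25 + -1*23 + 0*14 + 1*-21 = 7
  c_2 = 0*-4 + 2*15 + 0*25 + 0*23 + 0*14 + 1*-21 = 9
  c_3 = 0*-4 + 1*15 + -1*25 + 0*23 + 1*14 + 0*-21 = 4
  c_4 = 0*-4 + -1*15 + 1*25 + 0*23 + 0*14 + 0*-21 = 10
  c_5 = -1*-4 + 0*15 + 0*25 + 0*23 + 0*14 + 0*-21 = 4
  c_6 = 0*-4 + -1*15 + 2*25 + 0*23 + -2*14 + 0*-21 = 7
Base-11 expansion of each c_i:
  c_1 = 7 = 7·11^0
  c_2 = 9 = 9·11^0
  c_3 = 4 = 4·11^0
  c_4 = 10 = 10·11^0
  c_5 = 4 = 4·11^0
  c_6 = 7 = 7·11^0
p-restricted factor λ_0 = (7, 9, 4, 10, 4, 7)

((7, 9, 4, 10, 4, 7),)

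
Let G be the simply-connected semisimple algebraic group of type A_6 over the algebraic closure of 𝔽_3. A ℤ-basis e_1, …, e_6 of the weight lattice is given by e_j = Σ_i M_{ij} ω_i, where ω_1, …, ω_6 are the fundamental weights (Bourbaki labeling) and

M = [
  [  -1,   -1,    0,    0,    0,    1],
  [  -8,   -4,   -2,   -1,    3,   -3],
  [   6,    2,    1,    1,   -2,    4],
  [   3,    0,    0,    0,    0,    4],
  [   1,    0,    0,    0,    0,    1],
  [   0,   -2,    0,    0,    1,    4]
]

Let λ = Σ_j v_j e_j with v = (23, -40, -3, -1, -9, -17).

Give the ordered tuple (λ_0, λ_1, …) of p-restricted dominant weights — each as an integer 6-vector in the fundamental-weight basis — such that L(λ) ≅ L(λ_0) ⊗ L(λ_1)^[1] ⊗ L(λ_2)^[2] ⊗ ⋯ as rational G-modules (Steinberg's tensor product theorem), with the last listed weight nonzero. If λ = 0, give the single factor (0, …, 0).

((0, 1, 1, 1, 0, 0), (0, 2, 1, 0, 2, 1))

In the fundamental-weight basis, λ has coordinates c = M·v (v = (23, -40, -3, -1, -9, -17)):
  c_1 = (-1)·(23) + (-1)·(-40) + (0)·(-3) + (0)·(-1) + (0)·(-9) + (1)·(-17) = 0
  c_2 = (-8)·(23) + (-4)·(-40) + (-2)·(-3) + (-1)·(-1) + (3)·(-9) + (-3)·(-17) = 7
  c_3 = 6·23 + (2)·(-40) + (1)·(-3) + (1)·(-1) + (-2)·(-9) + (4)·(-17) = 4
  c_4 = 3·23 + (0)·(-40) + (0)·(-3) + (0)·(-1) + (0)·(-9) + (4)·(-17) = 1
  c_5 = 1·23 + (0)·(-40) + (0)·(-3) + (0)·(-1) + (0)·(-9) + (1)·(-17) = 6
  c_6 = 0·23 + (-2)·(-40) + (0)·(-3) + (0)·(-1) + (1)·(-9) + (4)·(-17) = 3
Writing each c_i in base p = 3:
  c_1 = 0
  c_2 = 7 = 1·3^0 + 2·3^1
  c_3 = 4 = 1·3^0 + 1·3^1
  c_4 = 1 = 1·3^0
  c_5 = 6 = 0·3^0 + 2·3^1
  c_6 = 3 = 0·3^0 + 1·3^1
p-restricted factor λ_0 = (0, 1, 1, 1, 0, 0)
p-restricted factor λ_1 = (0, 2, 1, 0, 2, 1)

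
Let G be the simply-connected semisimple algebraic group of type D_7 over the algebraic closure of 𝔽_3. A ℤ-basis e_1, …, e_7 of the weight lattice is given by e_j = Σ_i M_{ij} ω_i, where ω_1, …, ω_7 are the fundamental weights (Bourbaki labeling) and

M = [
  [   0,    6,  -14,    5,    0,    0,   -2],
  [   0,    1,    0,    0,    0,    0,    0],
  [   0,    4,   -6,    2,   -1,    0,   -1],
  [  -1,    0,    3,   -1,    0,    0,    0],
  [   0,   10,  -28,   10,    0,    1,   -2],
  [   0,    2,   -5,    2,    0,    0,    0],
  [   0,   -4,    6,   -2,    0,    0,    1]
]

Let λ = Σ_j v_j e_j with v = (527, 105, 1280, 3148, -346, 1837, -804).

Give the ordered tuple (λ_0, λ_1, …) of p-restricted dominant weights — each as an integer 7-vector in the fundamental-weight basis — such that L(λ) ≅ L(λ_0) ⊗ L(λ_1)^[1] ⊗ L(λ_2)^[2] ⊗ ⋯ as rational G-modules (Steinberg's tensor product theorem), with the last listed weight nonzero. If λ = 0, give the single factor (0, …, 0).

((1, 0, 0, 0, 0, 1, 1), (1, 2, 2, 1, 0, 2, 2), (0, 2, 2, 0, 0, 2, 2), (2, 0, 0, 0, 2, 0, 2), (0, 1, 2, 2, 1, 1, 1))

Compute c_i = Σ_j M_{ij} v_j with v = (527, 105, 1280, 3148, -346, 1837, -804):
  c_1 = (0)·(527) + (6)·(105) + (-14)·(1280) + (5)·(3148) + (0)·(-346) + (0)·(1837) + (-2)·(-804) = 58
  c_2 = (0)·(527) + (1)·(105) + (0)·(1280) + (0)·(3148) + (0)·(-346) + (0)·(1837) + (0)·(-804) = 105
  c_3 = (0)·(527) + (4)·(105) + (-6)·(1280) + (2)·(3148) + (-1)·(-346) + (0)·(1837) + (-1)·(-804) = 186
  c_4 = (-1)·(527) + (0)·(105) + (3)·(1280) + (-1)·(3148) + (0)·(-346) + (0)·(1837) + (0)·(-804) = 165
  c_5 = (0)·(527) + (10)·(105) + (-28)·(1280) + (10)·(3148) + (0)·(-346) + (1)·(1837) + (-2)·(-804) = 135
  c_6 = (0)·(527) + (2)·(105) + (-5)·(1280) + (2)·(3148) + (0)·(-346) + (0)·(1837) + (0)·(-804) = 106
  c_7 = (0)·(527) + (-4)·(105) + (6)·(1280) + (-2)·(3148) + (0)·(-346) + (0)·(1837) + (1)·(-804) = 160
p = 3; digits c_i = Σ_j d_{ij}·3^j, 0 ≤ d_{ij} < 3:
  c_1 = 58 = 1·3^0 + 1·3^1 + 0·3^2 + 2·3^3
  c_2 = 105 = 0·3^0 + 2·3^1 + 2·3^2 + 0·3^3 + 1·3^4
  c_3 = 186 = 0·3^0 + 2·3^1 + 2·3^2 + 0·3^3 + 2·3^4
  c_4 = 165 = 0·3^0 + 1·3^1 + 0·3^2 + 0·3^3 + 2·3^4
  c_5 = 135 = 0·3^0 + 0·3^1 + 0·3^2 + 2·3^3 + 1·3^4
  c_6 = 106 = 1·3^0 + 2·3^1 + 2·3^2 + 0·3^3 + 1·3^4
  c_7 = 160 = 1·3^0 + 2·3^1 + 2·3^2 + 2·3^3 + 1·3^4
p-restricted factor λ_0 = (1, 0, 0, 0, 0, 1, 1)
p-restricted factor λ_1 = (1, 2, 2, 1, 0, 2, 2)
p-restricted factor λ_2 = (0, 2, 2, 0, 0, 2, 2)
p-restricted factor λ_3 = (2, 0, 0, 0, 2, 0, 2)
p-restricted factor λ_4 = (0, 1, 2, 2, 1, 1, 1)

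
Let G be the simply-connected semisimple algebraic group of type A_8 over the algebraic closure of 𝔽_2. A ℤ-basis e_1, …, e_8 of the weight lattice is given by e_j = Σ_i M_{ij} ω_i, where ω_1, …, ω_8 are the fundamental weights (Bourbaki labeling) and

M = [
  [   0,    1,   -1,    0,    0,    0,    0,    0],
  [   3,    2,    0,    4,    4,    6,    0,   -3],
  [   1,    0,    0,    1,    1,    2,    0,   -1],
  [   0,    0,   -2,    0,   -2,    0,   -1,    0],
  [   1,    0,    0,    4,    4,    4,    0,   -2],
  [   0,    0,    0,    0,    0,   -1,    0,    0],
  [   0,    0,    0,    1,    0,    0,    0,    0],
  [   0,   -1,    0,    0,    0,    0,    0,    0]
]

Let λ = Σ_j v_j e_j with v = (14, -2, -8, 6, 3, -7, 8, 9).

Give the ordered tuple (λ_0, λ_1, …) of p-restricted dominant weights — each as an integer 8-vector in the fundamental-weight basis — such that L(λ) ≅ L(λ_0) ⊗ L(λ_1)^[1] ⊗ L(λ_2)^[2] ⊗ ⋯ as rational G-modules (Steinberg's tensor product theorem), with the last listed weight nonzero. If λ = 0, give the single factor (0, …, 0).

Converting to the ω-basis (c_i = row i of M dotted with v = (14, -2, -8, 6, 3, -7, 8, 9)):
  c_1 = 0*14 + 1*-2 + -1*-8 + 0*6 + 0*3 + 0*-7 + 0*8 + 0*9 = 6
  c_2 = 3*14 + 2*-2 + 0*-8 + 4*6 + 4*3 + 6*-7 + 0*8 + -3*9 = 5
  c_3 = 1*14 + 0*-2 + 0*-8 + 1*6 + 1*3 + 2*-7 + 0*8 + -1*9 = 0
  c_4 = 0*14 + 0*-2 + -2*-8 + 0*6 + -2*3 + 0*-7 + -1*8 + 0*9 = 2
  c_5 = 1*14 + 0*-2 + 0*-8 + 4*6 + 4*3 + 4*-7 + 0*8 + -2*9 = 4
  c_6 = 0*14 + 0*-2 + 0*-8 + 0*6 + 0*3 + -1*-7 + 0*8 + 0*9 = 7
  c_7 = 0*14 + 0*-2 + 0*-8 + 1*6 + 0*3 + 0*-7 + 0*8 + 0*9 = 6
  c_8 = 0*14 + -1*-2 + 0*-8 + 0*6 + 0*3 + 0*-7 + 0*8 + 0*9 = 2
Expand coordinatewise in base 2:
  c_1 = 6 = 0·2^0 + 1·2^1 + 1·2^2
  c_2 = 5 = 1·2^0 + 0·2^1 + 1·2^2
  c_3 = 0
  c_4 = 2 = 0·2^0 + 1·2^1
  c_5 = 4 = 0·2^0 + 0·2^1 + 1·2^2
  c_6 = 7 = 1·2^0 + 1·2^1 + 1·2^2
  c_7 = 6 = 0·2^0 + 1·2^1 + 1·2^2
  c_8 = 2 = 0·2^0 + 1·2^1
Factor λ_0 = (0, 1, 0, 0, 0, 1, 0, 0)
Factor λ_1 = (1, 0, 0, 1, 0, 1, 1, 1)
Factor λ_2 = (1, 1, 0, 0, 1, 1, 1, 0)

((0, 1, 0, 0, 0, 1, 0, 0), (1, 0, 0, 1, 0, 1, 1, 1), (1, 1, 0, 0, 1, 1, 1, 0))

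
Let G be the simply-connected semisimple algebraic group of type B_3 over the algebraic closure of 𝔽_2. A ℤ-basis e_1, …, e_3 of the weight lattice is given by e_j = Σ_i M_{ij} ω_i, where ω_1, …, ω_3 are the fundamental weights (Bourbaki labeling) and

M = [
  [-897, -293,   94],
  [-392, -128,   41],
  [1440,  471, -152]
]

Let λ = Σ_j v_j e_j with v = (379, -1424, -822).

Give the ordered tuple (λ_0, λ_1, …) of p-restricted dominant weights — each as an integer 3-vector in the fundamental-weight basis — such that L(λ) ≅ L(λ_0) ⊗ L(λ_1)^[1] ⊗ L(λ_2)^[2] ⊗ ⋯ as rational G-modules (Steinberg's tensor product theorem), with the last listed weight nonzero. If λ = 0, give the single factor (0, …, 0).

Converting to the ω-basis (c_i = row i of M dotted with v = (379, -1424, -822)):
  c_1 = (-897)·(379) + (-293)·(-1424) + (94)·(-822) = 1
  c_2 = (-392)·(379) + (-128)·(-1424) + (41)·(-822) = 2
  c_3 = (1440)·(379) + (471)·(-1424) + (-152)·(-822) = 0
Expand coordinatewise in base 2:
  c_1 = 1 = 1·2^0
  c_2 = 2 = 0·2^0 + 1·2^1
  c_3 = 0
λ_0 = (1, 0, 0)
λ_1 = (0, 1, 0)

((1, 0, 0), (0, 1, 0))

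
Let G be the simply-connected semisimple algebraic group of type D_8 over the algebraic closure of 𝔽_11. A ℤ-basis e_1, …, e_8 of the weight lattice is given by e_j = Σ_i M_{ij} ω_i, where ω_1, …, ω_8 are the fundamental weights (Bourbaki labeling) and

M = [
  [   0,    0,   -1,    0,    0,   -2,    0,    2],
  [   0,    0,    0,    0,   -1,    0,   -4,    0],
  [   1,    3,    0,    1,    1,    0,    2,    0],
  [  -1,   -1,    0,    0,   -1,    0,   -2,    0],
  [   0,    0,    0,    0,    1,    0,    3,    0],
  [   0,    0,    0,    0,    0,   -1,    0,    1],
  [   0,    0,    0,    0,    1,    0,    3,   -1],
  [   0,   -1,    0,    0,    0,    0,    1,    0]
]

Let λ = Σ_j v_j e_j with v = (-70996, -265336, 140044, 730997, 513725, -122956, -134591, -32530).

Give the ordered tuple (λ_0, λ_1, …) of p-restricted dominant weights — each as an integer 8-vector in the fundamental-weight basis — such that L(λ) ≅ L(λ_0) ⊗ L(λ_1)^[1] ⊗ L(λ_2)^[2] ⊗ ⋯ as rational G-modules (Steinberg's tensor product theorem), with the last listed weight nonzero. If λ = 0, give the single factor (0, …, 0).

((9, 10, 10, 5, 7, 6, 10, 10), (2, 6, 10, 6, 7, 3, 5, 5), (7, 5, 5, 10, 6, 10, 0, 2), (8, 7, 4, 2, 5, 1, 8, 10), (2, 1, 7, 6, 7, 6, 9, 8))

Change of basis e → ω: c = M·v where v = (-70996, -265336, 140044, 730997, 513725, -122956, -134591, -32530):
  c_1 = (0)·(-70996) + (0)·(-265336) + (-1)·(140044) + 0·730997 + 0·513725 + (-2)·(-122956) + (0)·(-134591) + (2)·(-32530) = 40808
  c_2 = (0)·(-70996) + (0)·(-265336) + 0·140044 + 0·730997 + (-1)·(513725) + (0)·(-122956) + (-4)·(-134591) + (0)·(-32530) = 24639
  c_3 = (1)·(-70996) + (3)·(-265336) + 0·140044 + 1·730997 + 1·513725 + (0)·(-122956) + (2)·(-134591) + (0)·(-32530) = 108536
  c_4 = (-1)·(-70996) + (-1)·(-265336) + 0·140044 + 0·730997 + (-1)·(513725) + (0)·(-122956) + (-2)·(-134591) + (0)·(-32530) = 91789
  c_5 = (0)·(-70996) + (0)·(-265336) + 0·140044 + 0·730997 + 1·513725 + (0)·(-122956) + (3)·(-134591) + (0)·(-32530) = 109952
  c_6 = (0)·(-70996) + (0)·(-265336) + 0·140044 + 0·730997 + 0·513725 + (-1)·(-122956) + (0)·(-134591) + (1)·(-32530) = 90426
  c_7 = (0)·(-70996) + (0)·(-265336) + 0·140044 + 0·730997 + 1·513725 + (0)·(-122956) + (3)·(-134591) + (-1)·(-32530) = 142482
  c_8 = (0)·(-70996) + (-1)·(-265336) + 0·140044 + 0·730997 + 0·513725 + (0)·(-122956) + (1)·(-134591) + (0)·(-32530) = 130745
p = 11; digits c_i = Σ_j d_{ij}·11^j, 0 ≤ d_{ij} < 11:
  c_1 = 40808 = 9·11^0 + 2·11^1 + 7·11^2 + 8·11^3 + 2·11^4
  c_2 = 24639 = 10·11^0 + 6·11^1 + 5·11^2 + 7·11^3 + 1·11^4
  c_3 = 108536 = 10·11^0 + 10·11^1 + 5·11^2 + 4·11^3 + 7·11^4
  c_4 = 91789 = 5·11^0 + 6·11^1 + 10·11^2 + 2·11^3 + 6·11^4
  c_5 = 109952 = 7·11^0 + 7·11^1 + 6·11^2 + 5·11^3 + 7·11^4
  c_6 = 90426 = 6·11^0 + 3·11^1 + 10·11^2 + 1·11^3 + 6·11^4
  c_7 = 142482 = 10·11^0 + 5·11^1 + 0·11^2 + 8·11^3 + 9·11^4
  c_8 = 130745 = 10·11^0 + 5·11^1 + 2·11^2 + 10·11^3 + 8·11^4
Factor λ_0 = (9, 10, 10, 5, 7, 6, 10, 10)
Factor λ_1 = (2, 6, 10, 6, 7, 3, 5, 5)
Factor λ_2 = (7, 5, 5, 10, 6, 10, 0, 2)
Factor λ_3 = (8, 7, 4, 2, 5, 1, 8, 10)
Factor λ_4 = (2, 1, 7, 6, 7, 6, 9, 8)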